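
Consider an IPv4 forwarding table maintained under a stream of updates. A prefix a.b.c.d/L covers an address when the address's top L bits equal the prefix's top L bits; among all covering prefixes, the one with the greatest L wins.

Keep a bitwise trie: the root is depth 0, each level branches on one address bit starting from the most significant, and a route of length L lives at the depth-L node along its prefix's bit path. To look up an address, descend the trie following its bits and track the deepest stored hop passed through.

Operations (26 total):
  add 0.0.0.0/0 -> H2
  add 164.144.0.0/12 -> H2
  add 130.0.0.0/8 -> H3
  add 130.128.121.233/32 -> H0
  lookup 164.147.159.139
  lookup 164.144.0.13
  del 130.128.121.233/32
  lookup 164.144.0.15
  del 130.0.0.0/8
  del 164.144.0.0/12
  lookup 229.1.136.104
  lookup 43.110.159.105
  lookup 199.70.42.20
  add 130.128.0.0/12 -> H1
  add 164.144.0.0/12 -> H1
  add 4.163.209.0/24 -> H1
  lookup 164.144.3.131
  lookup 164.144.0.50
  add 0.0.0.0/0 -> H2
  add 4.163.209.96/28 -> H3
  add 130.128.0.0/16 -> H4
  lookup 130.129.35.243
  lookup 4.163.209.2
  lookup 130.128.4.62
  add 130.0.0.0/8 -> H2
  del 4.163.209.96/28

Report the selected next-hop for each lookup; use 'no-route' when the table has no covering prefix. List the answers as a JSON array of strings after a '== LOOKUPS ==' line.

Process each operation:
  + 0.0.0.0/0 (H2) depth=0
  + 164.144.0.0/12 (H2) depth=12
  + 130.0.0.0/8 (H3) depth=8
  + 130.128.121.233/32 (H0) depth=32
  Q 164.147.159.139: descend 101001001001 ; hops seen [H2,H2] ; pick H2
  Q 164.144.0.13: descend 101001001001 ; hops seen [H2,H2] ; pick H2
  - 130.128.121.233/32 clear@32
  Q 164.144.0.15: descend 101001001001 ; hops seen [H2,H2] ; pick H2
  - 130.0.0.0/8 clear@8
  - 164.144.0.0/12 clear@12
  Q 229.1.136.104: descend 1 ; hops seen [H2] ; pick H2
  Q 43.110.159.105: descend ε ; hops seen [H2] ; pick H2
  Q 199.70.42.20: descend 1 ; hops seen [H2] ; pick H2
  + 130.128.0.0/12 (H1) depth=12
  + 164.144.0.0/12 (H1) depth=12
  + 4.163.209.0/24 (H1) depth=24
  Q 164.144.3.131: descend 101001001001 ; hops seen [H2,H1] ; pick H1
  Q 164.144.0.50: descend 101001001001 ; hops seen [H2,H1] ; pick H1
  + 0.0.0.0/0 (H2) depth=0
  + 4.163.209.96/28 (H3) depth=28
  + 130.128.0.0/16 (H4) depth=16
  Q 130.129.35.243: descend 100000101000000 ; hops seen [H2,H1] ; pick H1
  Q 4.163.209.2: descend 0000010010100011110100010 ; hops seen [H2,H1] ; pick H1
  Q 130.128.4.62: descend 10000010100000000 ; hops seen [H2,H1,H4] ; pick H4
  + 130.0.0.0/8 (H2) depth=8
  - 4.163.209.96/28 clear@28

== LOOKUPS ==
["H2","H2","H2","H2","H2","H2","H1","H1","H1","H1","H4"]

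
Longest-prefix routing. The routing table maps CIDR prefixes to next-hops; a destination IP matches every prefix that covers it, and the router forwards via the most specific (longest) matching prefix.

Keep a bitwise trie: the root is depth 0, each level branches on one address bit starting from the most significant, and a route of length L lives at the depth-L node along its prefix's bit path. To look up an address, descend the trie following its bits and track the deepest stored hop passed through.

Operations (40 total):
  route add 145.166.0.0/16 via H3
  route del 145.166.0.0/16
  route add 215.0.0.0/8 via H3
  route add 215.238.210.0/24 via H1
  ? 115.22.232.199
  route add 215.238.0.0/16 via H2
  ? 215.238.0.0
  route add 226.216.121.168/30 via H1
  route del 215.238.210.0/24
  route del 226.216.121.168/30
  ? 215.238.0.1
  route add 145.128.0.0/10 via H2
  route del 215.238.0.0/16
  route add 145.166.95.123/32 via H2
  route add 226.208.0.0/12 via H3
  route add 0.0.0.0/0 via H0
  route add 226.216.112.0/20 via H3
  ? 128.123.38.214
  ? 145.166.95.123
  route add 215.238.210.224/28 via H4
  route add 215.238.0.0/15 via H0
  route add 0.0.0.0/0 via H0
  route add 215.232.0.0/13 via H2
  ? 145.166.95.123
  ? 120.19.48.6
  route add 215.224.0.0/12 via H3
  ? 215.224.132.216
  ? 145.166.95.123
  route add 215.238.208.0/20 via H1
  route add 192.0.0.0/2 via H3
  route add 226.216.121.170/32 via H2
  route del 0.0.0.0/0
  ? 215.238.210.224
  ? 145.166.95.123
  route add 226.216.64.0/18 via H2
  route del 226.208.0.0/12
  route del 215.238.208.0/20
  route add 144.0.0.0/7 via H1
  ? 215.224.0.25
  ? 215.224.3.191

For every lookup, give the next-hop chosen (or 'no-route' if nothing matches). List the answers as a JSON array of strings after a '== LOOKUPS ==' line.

Apply in order:
  add 145.166.0.0/16 -> H3 at depth 16
  del 145.166.0.0/16 (clear depth 16)
  add 215.0.0.0/8 -> H3 at depth 8
  add 215.238.210.0/24 -> H1 at depth 24
  lookup 115.22.232.199: bits ε walk d0:- -> no-route
  add 215.238.0.0/16 -> H2 at depth 16
  lookup 215.238.0.0: bits 1101011111101110 walk d0:-→d1:-→d2:-→d3:-→d4:-→d5:-→d6:-→d7:-→d8:H3→d9:-→d10:-→d11:-→d12:-→d13:-→d14:-→d15:-→d16:H2 -> H2
  add 226.216.121.168/30 -> H1 at depth 30
  del 215.238.210.0/24 (clear depth 24)
  del 226.216.121.168/30 (clear depth 30)
  lookup 215.238.0.1: bits 1101011111101110 walk d0:-→d1:-→d2:-→d3:-→d4:-→d5:-→d6:-→d7:-→d8:H3→d9:-→d10:-→d11:-→d12:-→d13:-→d14:-→d15:-→d16:H2 -> H2
  add 145.128.0.0/10 -> H2 at depth 10
  del 215.238.0.0/16 (clear depth 16)
  add 145.166.95.123/32 -> H2 at depth 32
  add 226.208.0.0/12 -> H3 at depth 12
  add 0.0.0.0/0 -> H0 at depth 0
  add 226.216.112.0/20 -> H3 at depth 20
  lookup 128.123.38.214: bits 100 walk d0:H0→d1:-→d2:-→d3:- -> H0
  lookup 145.166.95.123: bits 10010001101001100101111101111011 walk d0:H0→d1:-→d2:-→d3:-→d4:-→d5:-→d6:-→d7:-→d8:-→d9:-→d10:H2→d11:-→d12:-→d13:-→d14:-→d15:-→d16:-→d17:-→d18:-→d19:-→d20:-→d21:-→d22:-→d23:-→d24:-→d25:-→d26:-→d27:-→d28:-→d29:-→d30:-→d31:-→d32:H2 -> H2
  add 215.238.210.224/28 -> H4 at depth 28
  add 215.238.0.0/15 -> H0 at depth 15
  add 0.0.0.0/0 -> H0 at depth 0
  add 215.232.0.0/13 -> H2 at depth 13
  lookup 145.166.95.123: bits 10010001101001100101111101111011 walk d0:H0→d1:-→d2:-→d3:-→d4:-→d5:-→d6:-→d7:-→d8:-→d9:-→d10:H2→d11:-→d12:-→d13:-→d14:-→d15:-→d16:-→d17:-→d18:-→d19:-→d20:-→d21:-→d22:-→d23:-→d24:-→d25:-→d26:-→d27:-→d28:-→d29:-→d30:-→d31:-→d32:H2 -> H2
  lookup 120.19.48.6: bits ε walk d0:H0 -> H0
  add 215.224.0.0/12 -> H3 at depth 12
  lookup 215.224.132.216: bits 110101111110 walk d0:H0→d1:-→d2:-→d3:-→d4:-→d5:-→d6:-→d7:-→d8:H3→d9:-→d10:-→d11:-→d12:H3 -> H3
  lookup 145.166.95.123: bits 10010001101001100101111101111011 walk d0:H0→d1:-→d2:-→d3:-→d4:-→d5:-→d6:-→d7:-→d8:-→d9:-→d10:H2→d11:-→d12:-→d13:-→d14:-→d15:-→d16:-→d17:-→d18:-→d19:-→d20:-→d21:-→d22:-→d23:-→d24:-→d25:-→d26:-→d27:-→d28:-→d29:-→d30:-→d31:-→d32:H2 -> H2
  add 215.238.208.0/20 -> H1 at depth 20
  add 192.0.0.0/2 -> H3 at depth 2
  add 226.216.121.170/32 -> H2 at depth 32
  del 0.0.0.0/0 (clear depth 0)
  lookup 215.238.210.224: bits 1101011111101110110100101110 walk d0:-→d1:-→d2:H3→d3:-→d4:-→d5:-→d6:-→d7:-→d8:H3→d9:-→d10:-→d11:-→d12:H3→d13:H2→d14:-→d15:H0→d16:-→d17:-→d18:-→d19:-→d20:H1→d21:-→d22:-→d23:-→d24:-→d25:-→d26:-→d27:-→d28:H4 -> H4
  lookup 145.166.95.123: bits 10010001101001100101111101111011 walk d0:-→d1:-→d2:-→d3:-→d4:-→d5:-→d6:-→d7:-→d8:-→d9:-→d10:H2→d11:-→d12:-→d13:-→d14:-→d15:-→d16:-→d17:-→d18:-→d19:-→d20:-→d21:-→d22:-→d23:-→d24:-→d25:-→d26:-→d27:-→d28:-→d29:-→d30:-→d31:-→d32:H2 -> H2
  add 226.216.64.0/18 -> H2 at depth 18
  del 226.208.0.0/12 (clear depth 12)
  del 215.238.208.0/20 (clear depth 20)
  add 144.0.0.0/7 -> H1 at depth 7
  lookup 215.224.0.25: bits 110101111110 walk d0:-→d1:-→d2:H3→d3:-→d4:-→d5:-→d6:-→d7:-→d8:H3→d9:-→d10:-→d11:-→d12:H3 -> H3
  lookup 215.224.3.191: bits 110101111110 walk d0:-→d1:-→d2:H3→d3:-→d4:-→d5:-→d6:-→d7:-→d8:H3→d9:-→d10:-→d11:-→d12:H3 -> H3

== LOOKUPS ==
["no-route","H2","H2","H0","H2","H2","H0","H3","H2","H4","H2","H3","H3"]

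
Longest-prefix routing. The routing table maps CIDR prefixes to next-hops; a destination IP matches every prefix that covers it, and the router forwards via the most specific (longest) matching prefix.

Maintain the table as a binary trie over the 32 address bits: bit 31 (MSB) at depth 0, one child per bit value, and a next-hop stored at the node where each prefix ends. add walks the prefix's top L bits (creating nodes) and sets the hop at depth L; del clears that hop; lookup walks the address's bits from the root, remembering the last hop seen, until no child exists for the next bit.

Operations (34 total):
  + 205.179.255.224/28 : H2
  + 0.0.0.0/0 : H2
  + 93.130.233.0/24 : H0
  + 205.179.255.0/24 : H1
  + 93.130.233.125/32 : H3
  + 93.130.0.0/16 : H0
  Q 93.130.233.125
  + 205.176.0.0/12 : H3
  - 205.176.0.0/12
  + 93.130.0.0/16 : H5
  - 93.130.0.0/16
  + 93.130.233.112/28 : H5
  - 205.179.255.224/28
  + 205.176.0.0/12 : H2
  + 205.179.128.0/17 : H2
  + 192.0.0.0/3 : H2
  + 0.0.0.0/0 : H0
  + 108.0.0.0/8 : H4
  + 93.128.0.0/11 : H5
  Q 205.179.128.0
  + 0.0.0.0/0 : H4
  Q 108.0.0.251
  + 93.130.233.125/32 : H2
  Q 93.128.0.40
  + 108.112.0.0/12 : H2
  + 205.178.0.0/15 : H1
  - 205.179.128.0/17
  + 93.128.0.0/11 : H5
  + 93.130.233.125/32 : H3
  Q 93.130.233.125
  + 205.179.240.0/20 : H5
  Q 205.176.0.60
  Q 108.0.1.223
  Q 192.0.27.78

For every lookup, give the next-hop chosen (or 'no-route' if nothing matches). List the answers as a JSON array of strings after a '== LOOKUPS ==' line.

Process each operation:
  + 205.179.255.224/28 (H2) depth=28
  + 0.0.0.0/0 (H2) depth=0
  + 93.130.233.0/24 (H0) depth=24
  + 205.179.255.0/24 (H1) depth=24
  + 93.130.233.125/32 (H3) depth=32
  + 93.130.0.0/16 (H0) depth=16
  Q 93.130.233.125: descend 01011101100000101110100101111101 ; hops seen [H2,H0,H0,H3] ; pick H3
  + 205.176.0.0/12 (H3) depth=12
  del 205.176.0.0/12 (clear depth 12)
  + 93.130.0.0/16 (H5) depth=16
  del 93.130.0.0/16 (clear depth 16)
  + 93.130.233.112/28 (H5) depth=28
  del 205.179.255.224/28 (clear depth 28)
  + 205.176.0.0/12 (H2) depth=12
  + 205.179.128.0/17 (H2) depth=17
  + 192.0.0.0/3 (H2) depth=3
  + 0.0.0.0/0 (H0) depth=0
  + 108.0.0.0/8 (H4) depth=8
  + 93.128.0.0/11 (H5) depth=11
  Q 205.179.128.0: descend 11001101101100111 ; hops seen [H0,H2,H2,H2] ; pick H2
  + 0.0.0.0/0 (H4) depth=0
  Q 108.0.0.251: descend 01101100 ; hops seen [H4,H4] ; pick H4
  + 93.130.233.125/32 (H2) depth=32
  Q 93.128.0.40: descend 01011101100000 ; hops seen [H4,H5] ; pick H5
  + 108.112.0.0/12 (H2) depth=12
  + 205.178.0.0/15 (H1) depth=15
  del 205.179.128.0/17 (clear depth 17)
  + 93.128.0.0/11 (H5) depth=11
  + 93.130.233.125/32 (H3) depth=32
  Q 93.130.233.125: descend 01011101100000101110100101111101 ; hops seen [H4,H5,H0,H5,H3] ; pick H3
  + 205.179.240.0/20 (H5) depth=20
  Q 205.176.0.60: descend 11001101101100 ; hops seen [H4,H2,H2] ; pick H2
  Q 108.0.1.223: descend 011011000 ; hops seen [H4,H4] ; pick H4
  Q 192.0.27.78: descend 1100 ; hops seen [H4,H2] ; pick H2

== LOOKUPS ==
["H3","H2","H4","H5","H3","H2","H4","H2"]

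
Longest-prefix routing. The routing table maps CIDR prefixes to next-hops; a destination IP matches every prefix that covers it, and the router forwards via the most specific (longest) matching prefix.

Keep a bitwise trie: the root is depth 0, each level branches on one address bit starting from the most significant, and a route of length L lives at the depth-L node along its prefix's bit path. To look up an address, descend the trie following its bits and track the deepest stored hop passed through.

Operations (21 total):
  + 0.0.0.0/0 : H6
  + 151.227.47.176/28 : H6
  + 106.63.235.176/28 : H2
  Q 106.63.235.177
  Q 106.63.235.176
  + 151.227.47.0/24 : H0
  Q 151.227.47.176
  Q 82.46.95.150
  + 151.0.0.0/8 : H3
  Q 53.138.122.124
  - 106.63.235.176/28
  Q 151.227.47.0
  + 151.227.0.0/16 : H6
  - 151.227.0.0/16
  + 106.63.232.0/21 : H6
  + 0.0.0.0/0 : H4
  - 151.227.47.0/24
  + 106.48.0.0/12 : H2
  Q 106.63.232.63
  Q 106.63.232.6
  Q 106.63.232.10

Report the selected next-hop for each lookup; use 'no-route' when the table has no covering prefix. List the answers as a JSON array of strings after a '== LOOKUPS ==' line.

Trace:
  add 0.0.0.0/0 -> H6 at depth 0
  add 151.227.47.176/28 -> H6 at depth 28
  add 106.63.235.176/28 -> H2 at depth 28
  lookup 106.63.235.177: bits 0110101000111111111010111011 walk d0:H6→d1:-→d2:-→d3:-→d4:-→d5:-→d6:-→d7:-→d8:-→d9:-→d10:-→d11:-→d12:-→d13:-→d14:-→d15:-→d16:-→d17:-→d18:-→d19:-→d20:-→d21:-→d22:-→d23:-→d24:-→d25:-→d26:-→d27:-→d28:H2 -> H2
  lookup 106.63.235.176: bits 0110101000111111111010111011 walk d0:H6→d1:-→d2:-→d3:-→d4:-→d5:-→d6:-→d7:-→d8:-→d9:-→d10:-→d11:-→d12:-→d13:-→d14:-→d15:-→d16:-→d17:-→d18:-→d19:-→d20:-→d21:-→d22:-→d23:-→d24:-→d25:-→d26:-→d27:-→d28:H2 -> H2
  add 151.227.47.0/24 -> H0 at depth 24
  lookup 151.227.47.176: bits 1001011111100011001011111011 walk d0:H6→d1:-→d2:-→d3:-→d4:-→d5:-→d6:-→d7:-→d8:-→d9:-→d10:-→d11:-→d12:-→d13:-→d14:-→d15:-→d16:-→d17:-→d18:-→d19:-→d20:-→d21:-→d22:-→d23:-→d24:H0→d25:-→d26:-→d27:-→d28:H6 -> H6
  lookup 82.46.95.150: bits 01 walk d0:H6→d1:-→d2:- -> H6
  add 151.0.0.0/8 -> H3 at depth 8
  lookup 53.138.122.124: bits 0 walk d0:H6→d1:- -> H6
  del 106.63.235.176/28 (clear depth 28)
  lookup 151.227.47.0: bits 100101111110001100101111 walk d0:H6→d1:-→d2:-→d3:-→d4:-→d5:-→d6:-→d7:-→d8:H3→d9:-→d10:-→d11:-→d12:-→d13:-→d14:-→d15:-→d16:-→d17:-→d18:-→d19:-→d20:-→d21:-→d22:-→d23:-→d24:H0 -> H0
  add 151.227.0.0/16 -> H6 at depth 16
  del 151.227.0.0/16 (clear depth 16)
  add 106.63.232.0/21 -> H6 at depth 21
  add 0.0.0.0/0 -> H4 at depth 0
  del 151.227.47.0/24 (clear depth 24)
  add 106.48.0.0/12 -> H2 at depth 12
  lookup 106.63.232.63: bits 0110101000111111111010 walk d0:H4→d1:-→d2:-→d3:-→d4:-→d5:-→d6:-→d7:-→d8:-→d9:-→d10:-→d11:-→d12:H2→d13:-→d14:-→d15:-→d16:-→d17:-→d18:-→d19:-→d20:-→d21:H6→d22:- -> H6
  lookup 106.63.232.6: bits 0110101000111111111010 walk d0:H4→d1:-→d2:-→d3:-→d4:-→d5:-→d6:-→d7:-→d8:-→d9:-→d10:-→d11:-→d12:H2→d13:-→d14:-→d15:-→d16:-→d17:-→d18:-→d19:-→d20:-→d21:H6→d22:- -> H6
  lookup 106.63.232.10: bits 0110101000111111111010 walk d0:H4→d1:-→d2:-→d3:-→d4:-→d5:-→d6:-→d7:-→d8:-→d9:-→d10:-→d11:-→d12:H2→d13:-→d14:-→d15:-→d16:-→d17:-→d18:-→d19:-→d20:-→d21:H6→d22:- -> H6

== LOOKUPS ==
["H2","H2","H6","H6","H6","H0","H6","H6","H6"]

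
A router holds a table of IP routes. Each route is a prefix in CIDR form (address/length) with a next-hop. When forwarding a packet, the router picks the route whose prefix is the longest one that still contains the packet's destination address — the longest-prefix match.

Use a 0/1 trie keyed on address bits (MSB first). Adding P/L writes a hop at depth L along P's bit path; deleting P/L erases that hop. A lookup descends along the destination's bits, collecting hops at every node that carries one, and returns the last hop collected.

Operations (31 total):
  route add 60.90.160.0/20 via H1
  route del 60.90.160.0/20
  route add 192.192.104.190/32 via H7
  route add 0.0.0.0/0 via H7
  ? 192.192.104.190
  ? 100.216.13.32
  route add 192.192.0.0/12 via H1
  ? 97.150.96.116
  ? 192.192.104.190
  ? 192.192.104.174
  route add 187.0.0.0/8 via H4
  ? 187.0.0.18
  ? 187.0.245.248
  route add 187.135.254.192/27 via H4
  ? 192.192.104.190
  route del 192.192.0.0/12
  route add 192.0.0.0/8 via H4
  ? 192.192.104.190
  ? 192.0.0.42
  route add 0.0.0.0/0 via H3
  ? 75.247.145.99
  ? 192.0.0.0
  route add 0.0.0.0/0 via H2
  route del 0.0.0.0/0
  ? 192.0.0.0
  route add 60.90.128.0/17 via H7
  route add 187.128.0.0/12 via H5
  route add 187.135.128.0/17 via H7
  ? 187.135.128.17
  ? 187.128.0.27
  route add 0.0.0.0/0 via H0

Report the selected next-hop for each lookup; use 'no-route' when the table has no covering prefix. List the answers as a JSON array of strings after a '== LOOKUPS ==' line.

Trace:
  + 60.90.160.0/20 (H1) depth=20
  del 60.90.160.0/20 (clear depth 20)
  + 192.192.104.190/32 (H7) depth=32
  + 0.0.0.0/0 (H7) depth=0
  ? 192.192.104.190  path d0:H7→d1:-→d2:-→d3:-→d4:-→d5:-→d6:-→d7:-→d8:-→d9:-→d10:-→d11:-→d12:-→d13:-→d14:-→d15:-→d16:-→d17:-→d18:-→d19:-→d20:-→d21:-→d22:-→d23:-→d24:-→d25:-→d26:-→d27:-→d28:-→d29:-→d30:-→d31:-→d32:H7  best=H7
  ? 100.216.13.32  path d0:H7→d1:-  best=H7
  + 192.192.0.0/12 (H1) depth=12
  ? 97.150.96.116  path d0:H7→d1:-  best=H7
  ? 192.192.104.190  path d0:H7→d1:-→d2:-→d3:-→d4:-→d5:-→d6:-→d7:-→d8:-→d9:-→d10:-→d11:-→d12:H1→d13:-→d14:-→d15:-→d16:-→d17:-→d18:-→d19:-→d20:-→d21:-→d22:-→d23:-→d24:-→d25:-→d26:-→d27:-→d28:-→d29:-→d30:-→d31:-→d32:H7  best=H7
  ? 192.192.104.174  path d0:H7→d1:-→d2:-→d3:-→d4:-→d5:-→d6:-→d7:-→d8:-→d9:-→d10:-→d11:-→d12:H1→d13:-→d14:-→d15:-→d16:-→d17:-→d18:-→d19:-→d20:-→d21:-→d22:-→d23:-→d24:-→d25:-→d26:-→d27:-  best=H1
  + 187.0.0.0/8 (H4) depth=8
  ? 187.0.0.18  path d0:H7→d1:-→d2:-→d3:-→d4:-→d5:-→d6:-→d7:-→d8:H4  best=H4
  ? 187.0.245.248  path d0:H7→d1:-→d2:-→d3:-→d4:-→d5:-→d6:-→d7:-→d8:H4  best=H4
  + 187.135.254.192/27 (H4) depth=27
  ? 192.192.104.190  path d0:H7→d1:-→d2:-→d3:-→d4:-→d5:-→d6:-→d7:-→d8:-→d9:-→d10:-→d11:-→d12:H1→d13:-→d14:-→d15:-→d16:-→d17:-→d18:-→d19:-→d20:-→d21:-→d22:-→d23:-→d24:-→d25:-→d26:-→d27:-→d28:-→d29:-→d30:-→d31:-→d32:H7  best=H7
  del 192.192.0.0/12 (clear depth 12)
  + 192.0.0.0/8 (H4) depth=8
  ? 192.192.104.190  path d0:H7→d1:-→d2:-→d3:-→d4:-→d5:-→d6:-→d7:-→d8:H4→d9:-→d10:-→d11:-→d12:-→d13:-→d14:-→d15:-→d16:-→d17:-→d18:-→d19:-→d20:-→d21:-→d22:-→d23:-→d24:-→d25:-→d26:-→d27:-→d28:-→d29:-→d30:-→d31:-→d32:H7  best=H7
  ? 192.0.0.42  path d0:H7→d1:-→d2:-→d3:-→d4:-→d5:-→d6:-→d7:-→d8:H4  best=H4
  + 0.0.0.0/0 (H3) depth=0
  ? 75.247.145.99  path d0:H3→d1:-  best=H3
  ? 192.0.0.0  path d0:H3→d1:-→d2:-→d3:-→d4:-→d5:-→d6:-→d7:-→d8:H4  best=H4
  + 0.0.0.0/0 (H2) depth=0
  del 0.0.0.0/0 (clear depth 0)
  ? 192.0.0.0  path d0:-→d1:-→d2:-→d3:-→d4:-→d5:-→d6:-→d7:-→d8:H4  best=H4
  + 60.90.128.0/17 (H7) depth=17
  + 187.128.0.0/12 (H5) depth=12
  + 187.135.128.0/17 (H7) depth=17
  ? 187.135.128.17  path d0:-→d1:-→d2:-→d3:-→d4:-→d5:-→d6:-→d7:-→d8:H4→d9:-→d10:-→d11:-→d12:H5→d13:-→d14:-→d15:-→d16:-→d17:H7  best=H7
  ? 187.128.0.27  path d0:-→d1:-→d2:-→d3:-→d4:-→d5:-→d6:-→d7:-→d8:H4→d9:-→d10:-→d11:-→d12:H5→d13:-  best=H5
  + 0.0.0.0/0 (H0) depth=0

== LOOKUPS ==
["H7","H7","H7","H7","H1","H4","H4","H7","H7","H4","H3","H4","H4","H7","H5"]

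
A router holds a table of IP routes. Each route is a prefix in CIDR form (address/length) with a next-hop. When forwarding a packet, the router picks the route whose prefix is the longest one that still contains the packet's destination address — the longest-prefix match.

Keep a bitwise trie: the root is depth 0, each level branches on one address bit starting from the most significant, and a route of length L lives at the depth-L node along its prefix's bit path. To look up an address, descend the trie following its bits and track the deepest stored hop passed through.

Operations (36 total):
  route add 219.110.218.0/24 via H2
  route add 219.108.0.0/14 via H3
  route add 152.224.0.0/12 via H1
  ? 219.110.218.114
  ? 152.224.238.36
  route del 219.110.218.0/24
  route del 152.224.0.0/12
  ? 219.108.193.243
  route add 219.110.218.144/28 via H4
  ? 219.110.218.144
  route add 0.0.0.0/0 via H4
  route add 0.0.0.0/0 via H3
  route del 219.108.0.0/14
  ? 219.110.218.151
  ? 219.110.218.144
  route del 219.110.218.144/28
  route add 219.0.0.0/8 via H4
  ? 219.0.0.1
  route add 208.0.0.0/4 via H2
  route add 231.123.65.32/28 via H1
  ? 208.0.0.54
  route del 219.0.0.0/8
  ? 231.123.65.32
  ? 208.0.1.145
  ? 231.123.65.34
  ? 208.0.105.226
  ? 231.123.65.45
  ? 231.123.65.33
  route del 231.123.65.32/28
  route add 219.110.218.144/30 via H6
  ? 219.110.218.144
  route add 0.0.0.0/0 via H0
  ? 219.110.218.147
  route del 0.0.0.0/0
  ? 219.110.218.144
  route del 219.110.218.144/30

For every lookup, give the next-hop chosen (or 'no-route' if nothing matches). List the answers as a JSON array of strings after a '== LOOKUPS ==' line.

Trace:
  + 219.110.218.0/24 (H2) depth=24
  + 219.108.0.0/14 (H3) depth=14
  + 152.224.0.0/12 (H1) depth=12
  Q 219.110.218.114: descend 110110110110111011011010 ; hops seen [H3,H2] ; pick H2
  Q 152.224.238.36: descend 100110001110 ; hops seen [H1] ; pick H1
  del 219.110.218.0/24 (clear depth 24)
  del 152.224.0.0/12 (clear depth 12)
  Q 219.108.193.243: descend 11011011011011 ; hops seen [H3] ; pick H3
  + 219.110.218.144/28 (H4) depth=28
  Q 219.110.218.144: descend 1101101101101110110110101001 ; hops seen [H3,H4] ; pick H4
  + 0.0.0.0/0 (H4) depth=0
  + 0.0.0.0/0 (H3) depth=0
  del 219.108.0.0/14 (clear depth 14)
  Q 219.110.218.151: descend 1101101101101110110110101001 ; hops seen [H3,H4] ; pick H4
  Q 219.110.218.144: descend 1101101101101110110110101001 ; hops seen [H3,H4] ; pick H4
  del 219.110.218.144/28 (clear depth 28)
  + 219.0.0.0/8 (H4) depth=8
  Q 219.0.0.1: descend 110110110 ; hops seen [H3,H4] ; pick H4
  + 208.0.0.0/4 (H2) depth=4
  + 231.123.65.32/28 (H1) depth=28
  Q 208.0.0.54: descend 1101 ; hops seen [H3,H2] ; pick H2
  del 219.0.0.0/8 (clear depth 8)
  Q 231.123.65.32: descend 1110011101111011010000010010 ; hops seen [H3,H1] ; pick H1
  Q 208.0.1.145: descend 1101 ; hops seen [H3,H2] ; pick H2
  Q 231.123.65.34: descend 1110011101111011010000010010 ; hops seen [H3,H1] ; pick H1
  Q 208.0.105.226: descend 1101 ; hops seen [H3,H2] ; pick H2
  Q 231.123.65.45: descend 1110011101111011010000010010 ; hops seen [H3,H1] ; pick H1
  Q 231.123.65.33: descend 1110011101111011010000010010 ; hops seen [H3,H1] ; pick H1
  del 231.123.65.32/28 (clear depth 28)
  + 219.110.218.144/30 (H6) depth=30
  Q 219.110.218.144: descend 110110110110111011011010100100 ; hops seen [H3,H2,H6] ; pick H6
  + 0.0.0.0/0 (H0) depth=0
  Q 219.110.218.147: descend 110110110110111011011010100100 ; hops seen [H0,H2,H6] ; pick H6
  del 0.0.0.0/0 (clear depth 0)
  Q 219.110.218.144: descend 110110110110111011011010100100 ; hops seen [H2,H6] ; pick H6
  del 219.110.218.144/30 (clear depth 30)

== LOOKUPS ==
["H2","H1","H3","H4","H4","H4","H4","H2","H1","H2","H1","H2","H1","H1","H6","H6","H6"]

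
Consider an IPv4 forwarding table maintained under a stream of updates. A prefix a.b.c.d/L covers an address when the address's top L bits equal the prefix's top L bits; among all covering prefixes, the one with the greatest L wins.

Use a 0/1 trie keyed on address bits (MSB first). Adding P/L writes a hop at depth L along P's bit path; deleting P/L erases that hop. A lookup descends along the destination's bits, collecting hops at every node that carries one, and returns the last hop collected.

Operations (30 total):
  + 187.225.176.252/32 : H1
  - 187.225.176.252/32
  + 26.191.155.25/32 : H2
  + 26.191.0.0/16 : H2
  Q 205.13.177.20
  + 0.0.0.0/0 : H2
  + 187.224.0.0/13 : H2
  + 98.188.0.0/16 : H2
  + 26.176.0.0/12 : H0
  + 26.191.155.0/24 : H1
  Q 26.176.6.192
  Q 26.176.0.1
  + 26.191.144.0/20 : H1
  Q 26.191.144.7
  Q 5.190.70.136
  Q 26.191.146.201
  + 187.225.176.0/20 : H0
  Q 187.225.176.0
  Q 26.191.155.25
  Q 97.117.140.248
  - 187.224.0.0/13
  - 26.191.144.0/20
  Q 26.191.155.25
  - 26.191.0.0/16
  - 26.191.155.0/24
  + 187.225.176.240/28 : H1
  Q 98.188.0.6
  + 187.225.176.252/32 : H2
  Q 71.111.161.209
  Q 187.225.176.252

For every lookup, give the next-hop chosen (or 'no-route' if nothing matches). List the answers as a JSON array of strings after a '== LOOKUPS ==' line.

Trace:
  + 187.225.176.252/32 (H1) depth=32
  - 187.225.176.252/32 clear@32
  + 26.191.155.25/32 (H2) depth=32
  + 26.191.0.0/16 (H2) depth=16
  Q 205.13.177.20: descend 1 ; hops seen [∅] ; pick no-route
  + 0.0.0.0/0 (H2) depth=0
  + 187.224.0.0/13 (H2) depth=13
  + 98.188.0.0/16 (H2) depth=16
  + 26.176.0.0/12 (H0) depth=12
  + 26.191.155.0/24 (H1) depth=24
  Q 26.176.6.192: descend 000110101011 ; hops seen [H2,H0] ; pick H0
  Q 26.176.0.1: descend 000110101011 ; hops seen [H2,H0] ; pick H0
  + 26.191.144.0/20 (H1) depth=20
  Q 26.191.144.7: descend 00011010101111111001 ; hops seen [H2,H0,H2,H1] ; pick H1
  Q 5.190.70.136: descend 000 ; hops seen [H2] ; pick H2
  Q 26.191.146.201: descend 00011010101111111001 ; hops seen [H2,H0,H2,H1] ; pick H1
  + 187.225.176.0/20 (H0) depth=20
  Q 187.225.176.0: descend 101110111110000110110000 ; hops seen [H2,H2,H0] ; pick H0
  Q 26.191.155.25: descend 00011010101111111001101100011001 ; hops seen [H2,H0,H2,H1,H1,H2] ; pick H2
  Q 97.117.140.248: descend 011000 ; hops seen [H2] ; pick H2
  - 187.224.0.0/13 clear@13
  - 26.191.144.0/20 clear@20
  Q 26.191.155.25: descend 00011010101111111001101100011001 ; hops seen [H2,H0,H2,H1,H2] ; pick H2
  - 26.191.0.0/16 clear@16
  - 26.191.155.0/24 clear@24
  + 187.225.176.240/28 (H1) depth=28
  Q 98.188.0.6: descend 0110001010111100 ; hops seen [H2,H2] ; pick H2
  + 187.225.176.252/32 (H2) depth=32
  Q 71.111.161.209: descend 01 ; hops seen [H2] ; pick H2
  Q 187.225.176.252: descend 10111011111000011011000011111100 ; hops seen [H2,H0,H1,H2] ; pick H2

== LOOKUPS ==
["no-route","H0","H0","H1","H2","H1","H0","H2","H2","H2","H2","H2","H2"]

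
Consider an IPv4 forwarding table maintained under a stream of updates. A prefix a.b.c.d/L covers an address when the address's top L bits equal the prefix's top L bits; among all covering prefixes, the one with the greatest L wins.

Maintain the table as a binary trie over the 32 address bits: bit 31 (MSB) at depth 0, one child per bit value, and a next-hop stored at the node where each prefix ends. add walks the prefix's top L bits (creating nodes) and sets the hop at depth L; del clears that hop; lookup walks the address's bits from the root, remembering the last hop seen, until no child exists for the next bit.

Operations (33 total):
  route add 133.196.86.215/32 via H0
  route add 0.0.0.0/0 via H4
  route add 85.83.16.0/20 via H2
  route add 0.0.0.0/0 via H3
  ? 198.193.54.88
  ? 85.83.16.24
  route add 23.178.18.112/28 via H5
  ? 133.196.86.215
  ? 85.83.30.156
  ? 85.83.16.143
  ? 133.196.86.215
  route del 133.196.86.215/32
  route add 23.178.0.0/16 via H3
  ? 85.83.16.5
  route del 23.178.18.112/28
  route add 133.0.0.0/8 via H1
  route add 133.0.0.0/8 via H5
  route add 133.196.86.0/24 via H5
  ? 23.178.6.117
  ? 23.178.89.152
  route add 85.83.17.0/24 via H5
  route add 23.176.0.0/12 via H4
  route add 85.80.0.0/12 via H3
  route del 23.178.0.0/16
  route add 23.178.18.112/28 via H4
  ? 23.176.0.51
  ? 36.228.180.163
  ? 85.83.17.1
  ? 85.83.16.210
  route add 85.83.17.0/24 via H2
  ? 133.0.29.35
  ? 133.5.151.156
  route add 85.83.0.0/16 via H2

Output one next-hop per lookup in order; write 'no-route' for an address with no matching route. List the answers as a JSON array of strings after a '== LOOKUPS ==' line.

Process each operation:
  add 133.196.86.215/32 -> H0 at depth 32
  add 0.0.0.0/0 -> H4 at depth 0
  add 85.83.16.0/20 -> H2 at depth 20
  add 0.0.0.0/0 -> H3 at depth 0
  ? 198.193.54.88  path d0:H3→d1:-  best=H3
  ? 85.83.16.24  path d0:H3→d1:-→d2:-→d3:-→d4:-→d5:-→d6:-→d7:-→d8:-→d9:-→d10:-→d11:-→d12:-→d13:-→d14:-→d15:-→d16:-→d17:-→d18:-→d19:-→d20:H2  best=H2
  add 23.178.18.112/28 -> H5 at depth 28
  ? 133.196.86.215  path d0:H3→d1:-→d2:-→d3:-→d4:-→d5:-→d6:-→d7:-→d8:-→d9:-→d10:-→d11:-→d12:-→d13:-→d14:-→d15:-→d16:-→d17:-→d18:-→d19:-→d20:-→d21:-→d22:-→d23:-→d24:-→d25:-→d26:-→d27:-→d28:-→d29:-→d30:-→d31:-→d32:H0  best=H0
  ? 85.83.30.156  path d0:H3→d1:-→d2:-→d3:-→d4:-→d5:-→d6:-→d7:-→d8:-→d9:-→d10:-→d11:-→d12:-→d13:-→d14:-→d15:-→d16:-→d17:-→d18:-→d19:-→d20:H2  best=H2
  ? 85.83.16.143  path d0:H3→d1:-→d2:-→d3:-→d4:-→d5:-→d6:-→d7:-→d8:-→d9:-→d10:-→d11:-→d12:-→d13:-→d14:-→d15:-→d16:-→d17:-→d18:-→d19:-→d20:H2  best=H2
  ? 133.196.86.215  path d0:H3→d1:-→d2:-→d3:-→d4:-→d5:-→d6:-→d7:-→d8:-→d9:-→d10:-→d11:-→d12:-→d13:-→d14:-→d15:-→d16:-→d17:-→d18:-→d19:-→d20:-→d21:-→d22:-→d23:-→d24:-→d25:-→d26:-→d27:-→d28:-→d29:-→d30:-→d31:-→d32:H0  best=H0
  - 133.196.86.215/32 clear@32
  add 23.178.0.0/16 -> H3 at depth 16
  ? 85.83.16.5  path d0:H3→d1:-→d2:-→d3:-→d4:-→d5:-→d6:-→d7:-→d8:-→d9:-→d10:-→d11:-→d12:-→d13:-→d14:-→d15:-→d16:-→d17:-→d18:-→d19:-→d20:H2  best=H2
  - 23.178.18.112/28 clear@28
  add 133.0.0.0/8 -> H1 at depth 8
  add 133.0.0.0/8 -> H5 at depth 8
  add 133.196.86.0/24 -> H5 at depth 24
  ? 23.178.6.117  path d0:H3→d1:-→d2:-→d3:-→d4:-→d5:-→d6:-→d7:-→d8:-→d9:-→d10:-→d11:-→d12:-→d13:-→d14:-→d15:-→d16:H3→d17:-→d18:-→d19:-  best=H3
  ? 23.178.89.152  path d0:H3→d1:-→d2:-→d3:-→d4:-→d5:-→d6:-→d7:-→d8:-→d9:-→d10:-→d11:-→d12:-→d13:-→d14:-→d15:-→d16:H3→d17:-  best=H3
  add 85.83.17.0/24 -> H5 at depth 24
  add 23.176.0.0/12 -> H4 at depth 12
  add 85.80.0.0/12 -> H3 at depth 12
  - 23.178.0.0/16 clear@16
  add 23.178.18.112/28 -> H4 at depth 28
  ? 23.176.0.51  path d0:H3→d1:-→d2:-→d3:-→d4:-→d5:-→d6:-→d7:-→d8:-→d9:-→d10:-→d11:-→d12:H4→d13:-→d14:-  best=H4
  ? 36.228.180.163  path d0:H3→d1:-→d2:-  best=H3
  ? 85.83.17.1  path d0:H3→d1:-→d2:-→d3:-→d4:-→d5:-→d6:-→d7:-→d8:-→d9:-→d10:-→d11:-→d12:H3→d13:-→d14:-→d15:-→d16:-→d17:-→d18:-→d19:-→d20:H2→d21:-→d22:-→d23:-→d24:H5  best=H5
  ? 85.83.16.210  path d0:H3→d1:-→d2:-→d3:-→d4:-→d5:-→d6:-→d7:-→d8:-→d9:-→d10:-→d11:-→d12:H3→d13:-→d14:-→d15:-→d16:-→d17:-→d18:-→d19:-→d20:H2→d21:-→d22:-→d23:-  best=H2
  add 85.83.17.0/24 -> H2 at depth 24
  ? 133.0.29.35  path d0:H3→d1:-→d2:-→d3:-→d4:-→d5:-→d6:-→d7:-→d8:H5  best=H5
  ? 133.5.151.156  path d0:H3→d1:-→d2:-→d3:-→d4:-→d5:-→d6:-→d7:-→d8:H5  best=H5
  add 85.83.0.0/16 -> H2 at depth 16

== LOOKUPS ==
["H3","H2","H0","H2","H2","H0","H2","H3","H3","H4","H3","H5","H2","H5","H5"]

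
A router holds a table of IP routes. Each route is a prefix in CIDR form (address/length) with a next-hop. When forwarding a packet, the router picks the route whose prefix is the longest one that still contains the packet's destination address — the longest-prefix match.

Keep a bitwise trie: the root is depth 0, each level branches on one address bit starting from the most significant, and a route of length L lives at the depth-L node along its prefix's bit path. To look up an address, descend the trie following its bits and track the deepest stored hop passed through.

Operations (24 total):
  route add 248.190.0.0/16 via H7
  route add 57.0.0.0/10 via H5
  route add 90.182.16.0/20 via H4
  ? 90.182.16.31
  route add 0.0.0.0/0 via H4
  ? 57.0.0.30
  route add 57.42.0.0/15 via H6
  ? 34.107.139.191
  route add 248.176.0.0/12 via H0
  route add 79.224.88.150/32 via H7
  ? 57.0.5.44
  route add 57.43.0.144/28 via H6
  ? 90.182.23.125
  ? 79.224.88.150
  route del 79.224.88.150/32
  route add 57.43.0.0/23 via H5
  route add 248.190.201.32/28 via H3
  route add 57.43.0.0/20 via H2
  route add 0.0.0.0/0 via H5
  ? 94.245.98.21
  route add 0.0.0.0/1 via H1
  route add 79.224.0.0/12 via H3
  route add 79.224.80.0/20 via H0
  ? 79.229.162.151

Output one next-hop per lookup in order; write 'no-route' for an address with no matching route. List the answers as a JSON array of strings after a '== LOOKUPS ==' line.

Trace:
  + 248.190.0.0/16 (H7) depth=16
  + 57.0.0.0/10 (H5) depth=10
  + 90.182.16.0/20 (H4) depth=20
  ? 90.182.16.31  path d0:-→d1:-→d2:-→d3:-→d4:-→d5:-→d6:-→d7:-→d8:-→d9:-→d10:-→d11:-→d12:-→d13:-→d14:-→d15:-→d16:-→d17:-→d18:-→d19:-→d20:H4  best=H4
  + 0.0.0.0/0 (H4) depth=0
  ? 57.0.0.30  path d0:H4→d1:-→d2:-→d3:-→d4:-→d5:-→d6:-→d7:-→d8:-→d9:-→d10:H5  best=H5
  + 57.42.0.0/15 (H6) depth=15
  ? 34.107.139.191  path d0:H4→d1:-→d2:-→d3:-  best=H4
  + 248.176.0.0/12 (H0) depth=12
  + 79.224.88.150/32 (H7) depth=32
  ? 57.0.5.44  path d0:H4→d1:-→d2:-→d3:-→d4:-→d5:-→d6:-→d7:-→d8:-→d9:-→d10:H5  best=H5
  + 57.43.0.144/28 (H6) depth=28
  ? 90.182.23.125  path d0:H4→d1:-→d2:-→d3:-→d4:-→d5:-→d6:-→d7:-→d8:-→d9:-→d10:-→d11:-→d12:-→d13:-→d14:-→d15:-→d16:-→d17:-→d18:-→d19:-→d20:H4  best=H4
  ? 79.224.88.150  path d0:H4→d1:-→d2:-→d3:-→d4:-→d5:-→d6:-→d7:-→d8:-→d9:-→d10:-→d11:-→d12:-→d13:-→d14:-→d15:-→d16:-→d17:-→d18:-→d19:-→d20:-→d21:-→d22:-→d23:-→d24:-→d25:-→d26:-→d27:-→d28:-→d29:-→d30:-→d31:-→d32:H7  best=H7
  del 79.224.88.150/32 (clear depth 32)
  + 57.43.0.0/23 (H5) depth=23
  + 248.190.201.32/28 (H3) depth=28
  + 57.43.0.0/20 (H2) depth=20
  + 0.0.0.0/0 (H5) depth=0
  ? 94.245.98.21  path d0:H5→d1:-→d2:-→d3:-→d4:-→d5:-  best=H5
  + 0.0.0.0/1 (H1) depth=1
  + 79.224.0.0/12 (H3) depth=12
  + 79.224.80.0/20 (H0) depth=20
  ? 79.229.162.151  path d0:H5→d1:H1→d2:-→d3:-→d4:-→d5:-→d6:-→d7:-→d8:-→d9:-→d10:-→d11:-→d12:H3→d13:-  best=H3

== LOOKUPS ==
["H4","H5","H4","H5","H4","H7","H5","H3"]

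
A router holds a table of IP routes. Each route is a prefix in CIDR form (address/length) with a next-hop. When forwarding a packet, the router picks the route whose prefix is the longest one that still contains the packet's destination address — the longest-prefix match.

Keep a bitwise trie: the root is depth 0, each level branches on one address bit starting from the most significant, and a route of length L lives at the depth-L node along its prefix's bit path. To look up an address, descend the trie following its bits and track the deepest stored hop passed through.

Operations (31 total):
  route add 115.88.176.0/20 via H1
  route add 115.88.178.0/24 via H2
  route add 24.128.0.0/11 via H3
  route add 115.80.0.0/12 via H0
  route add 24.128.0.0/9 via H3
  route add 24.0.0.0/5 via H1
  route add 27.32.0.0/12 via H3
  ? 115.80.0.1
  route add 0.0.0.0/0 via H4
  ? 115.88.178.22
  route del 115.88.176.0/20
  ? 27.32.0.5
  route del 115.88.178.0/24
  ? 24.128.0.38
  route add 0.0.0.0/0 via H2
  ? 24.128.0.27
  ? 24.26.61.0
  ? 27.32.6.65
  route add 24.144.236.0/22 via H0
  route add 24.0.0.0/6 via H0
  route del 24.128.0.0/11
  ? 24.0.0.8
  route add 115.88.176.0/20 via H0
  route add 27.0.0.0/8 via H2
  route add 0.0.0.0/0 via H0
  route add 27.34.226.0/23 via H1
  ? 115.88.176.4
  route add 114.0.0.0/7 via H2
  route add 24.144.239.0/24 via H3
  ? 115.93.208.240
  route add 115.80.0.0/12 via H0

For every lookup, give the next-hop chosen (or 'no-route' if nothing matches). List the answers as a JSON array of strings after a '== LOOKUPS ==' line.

Apply in order:
  add 115.88.176.0/20 -> H1 at depth 20
  add 115.88.178.0/24 -> H2 at depth 24
  add 24.128.0.0/11 -> H3 at depth 11
  add 115.80.0.0/12 -> H0 at depth 12
  add 24.128.0.0/9 -> H3 at depth 9
  add 24.0.0.0/5 -> H1 at depth 5
  add 27.32.0.0/12 -> H3 at depth 12
  ? 115.80.0.1  path d0:-→d1:-→d2:-→d3:-→d4:-→d5:-→d6:-→d7:-→d8:-→d9:-→d10:-→d11:-→d12:H0  best=H0
  add 0.0.0.0/0 -> H4 at depth 0
  ? 115.88.178.22  path d0:H4→d1:-→d2:-→d3:-→d4:-→d5:-→d6:-→d7:-→d8:-→d9:-→d10:-→d11:-→d12:H0→d13:-→d14:-→d15:-→d16:-→d17:-→d18:-→d19:-→d20:H1→d21:-→d22:-→d23:-→d24:H2  best=H2
  del 115.88.176.0/20 (clear depth 20)
  ? 27.32.0.5  path d0:H4→d1:-→d2:-→d3:-→d4:-→d5:H1→d6:-→d7:-→d8:-→d9:-→d10:-→d11:-→d12:H3  best=H3
  del 115.88.178.0/24 (clear depth 24)
  ? 24.128.0.38  path d0:H4→d1:-→d2:-→d3:-→d4:-→d5:H1→d6:-→d7:-→d8:-→d9:H3→d10:-→d11:H3  best=H3
  add 0.0.0.0/0 -> H2 at depth 0
  ? 24.128.0.27  path d0:H2→d1:-→d2:-→d3:-→d4:-→d5:H1→d6:-→d7:-→d8:-→d9:H3→d10:-→d11:H3  best=H3
  ? 24.26.61.0  path d0:H2→d1:-→d2:-→d3:-→d4:-→d5:H1→d6:-→d7:-→d8:-  best=H1
  ? 27.32.6.65  path d0:H2→d1:-→d2:-→d3:-→d4:-→d5:H1→d6:-→d7:-→d8:-→d9:-→d10:-→d11:-→d12:H3  best=H3
  add 24.144.236.0/22 -> H0 at depth 22
  add 24.0.0.0/6 -> H0 at depth 6
  del 24.128.0.0/11 (clear depth 11)
  ? 24.0.0.8  path d0:H2→d1:-→d2:-→d3:-→d4:-→d5:H1→d6:H0→d7:-→d8:-  best=H0
  add 115.88.176.0/20 -> H0 at depth 20
  add 27.0.0.0/8 -> H2 at depth 8
  add 0.0.0.0/0 -> H0 at depth 0
  add 27.34.226.0/23 -> H1 at depth 23
  ? 115.88.176.4  path d0:H0→d1:-→d2:-→d3:-→d4:-→d5:-→d6:-→d7:-→d8:-→d9:-→d10:-→d11:-→d12:H0→d13:-→d14:-→d15:-→d16:-→d17:-→d18:-→d19:-→d20:H0→d21:-→d22:-  best=H0
  add 114.0.0.0/7 -> H2 at depth 7
  add 24.144.239.0/24 -> H3 at depth 24
  ? 115.93.208.240  path d0:H0→d1:-→d2:-→d3:-→d4:-→d5:-→d6:-→d7:H2→d8:-→d9:-→d10:-→d11:-→d12:H0→d13:-  best=H0
  add 115.80.0.0/12 -> H0 at depth 12

== LOOKUPS ==
["H0","H2","H3","H3","H3","H1","H3","H0","H0","H0"]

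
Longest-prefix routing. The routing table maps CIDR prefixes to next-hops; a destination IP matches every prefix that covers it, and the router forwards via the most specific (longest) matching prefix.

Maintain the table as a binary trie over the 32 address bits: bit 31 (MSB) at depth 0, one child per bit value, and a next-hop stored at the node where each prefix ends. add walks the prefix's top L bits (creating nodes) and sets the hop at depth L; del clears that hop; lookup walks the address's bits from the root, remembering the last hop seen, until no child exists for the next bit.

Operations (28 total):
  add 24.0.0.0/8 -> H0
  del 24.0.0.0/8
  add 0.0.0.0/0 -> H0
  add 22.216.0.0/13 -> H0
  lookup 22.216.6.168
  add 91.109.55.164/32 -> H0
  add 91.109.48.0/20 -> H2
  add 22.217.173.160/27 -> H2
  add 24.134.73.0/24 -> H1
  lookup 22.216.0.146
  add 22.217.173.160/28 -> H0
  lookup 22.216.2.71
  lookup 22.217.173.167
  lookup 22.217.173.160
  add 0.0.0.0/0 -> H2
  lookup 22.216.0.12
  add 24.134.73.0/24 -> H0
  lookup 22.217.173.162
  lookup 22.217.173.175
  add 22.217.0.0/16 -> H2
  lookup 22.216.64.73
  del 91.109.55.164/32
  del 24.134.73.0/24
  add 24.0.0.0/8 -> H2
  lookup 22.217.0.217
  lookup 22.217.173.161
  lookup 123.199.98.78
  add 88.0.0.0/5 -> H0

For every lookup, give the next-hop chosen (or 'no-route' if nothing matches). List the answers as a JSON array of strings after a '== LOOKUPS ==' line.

Apply in order:
  add 24.0.0.0/8 -> H0 at depth 8
  del 24.0.0.0/8 (clear depth 8)
  add 0.0.0.0/0 -> H0 at depth 0
  add 22.216.0.0/13 -> H0 at depth 13
  ? 22.216.6.168  path d0:H0→d1:-→d2:-→d3:-→d4:-→d5:-→d6:-→d7:-→d8:-→d9:-→d10:-→d11:-→d12:-→d13:H0  best=H0
  add 91.109.55.164/32 -> H0 at depth 32
  add 91.109.48.0/20 -> H2 at depth 20
  add 22.217.173.160/27 -> H2 at depth 27
  add 24.134.73.0/24 -> H1 at depth 24
  ? 22.216.0.146  path d0:H0→d1:-→d2:-→d3:-→d4:-→d5:-→d6:-→d7:-→d8:-→d9:-→d10:-→d11:-→d12:-→d13:H0→d14:-→d15:-  best=H0
  add 22.217.173.160/28 -> H0 at depth 28
  ? 22.216.2.71  path d0:H0→d1:-→d2:-→d3:-→d4:-→d5:-→d6:-→d7:-→d8:-→d9:-→d10:-→d11:-→d12:-→d13:H0→d14:-→d15:-  best=H0
  ? 22.217.173.167  path d0:H0→d1:-→d2:-→d3:-→d4:-→d5:-→d6:-→d7:-→d8:-→d9:-→d10:-→d11:-→d12:-→d13:H0→d14:-→d15:-→d16:-→d17:-→d18:-→d19:-→d20:-→d21:-→d22:-→d23:-→d24:-→d25:-→d26:-→d27:H2→d28:H0  best=H0
  ? 22.217.173.160  path d0:H0→d1:-→d2:-→d3:-→d4:-→d5:-→d6:-→d7:-→d8:-→d9:-→d10:-→d11:-→d12:-→d13:H0→d14:-→d15:-→d16:-→d17:-→d18:-→d19:-→d20:-→d21:-→d22:-→d23:-→d24:-→d25:-→d26:-→d27:H2→d28:H0  best=H0
  add 0.0.0.0/0 -> H2 at depth 0
  ? 22.216.0.12  path d0:H2→d1:-→d2:-→d3:-→d4:-→d5:-→d6:-→d7:-→d8:-→d9:-→d10:-→d11:-→d12:-→d13:H0→d14:-→d15:-  best=H0
  add 24.134.73.0/24 -> H0 at depth 24
  ? 22.217.173.162  path d0:H2→d1:-→d2:-→d3:-→d4:-→d5:-→d6:-→d7:-→d8:-→d9:-→d10:-→d11:-→d12:-→d13:H0→d14:-→d15:-→d16:-→d17:-→d18:-→d19:-→d20:-→d21:-→d22:-→d23:-→d24:-→d25:-→d26:-→d27:H2→d28:H0  best=H0
  ? 22.217.173.175  path d0:H2→d1:-→d2:-→d3:-→d4:-→d5:-→d6:-→d7:-→d8:-→d9:-→d10:-→d11:-→d12:-→d13:H0→d14:-→d15:-→d16:-→d17:-→d18:-→d19:-→d20:-→d21:-→d22:-→d23:-→d24:-→d25:-→d26:-→d27:H2→d28:H0  best=H0
  add 22.217.0.0/16 -> H2 at depth 16
  ? 22.216.64.73  path d0:H2→d1:-→d2:-→d3:-→d4:-→d5:-→d6:-→d7:-→d8:-→d9:-→d10:-→d11:-→d12:-→d13:H0→d14:-→d15:-  best=H0
  del 91.109.55.164/32 (clear depth 32)
  del 24.134.73.0/24 (clear depth 24)
  add 24.0.0.0/8 -> H2 at depth 8
  ? 22.217.0.217  path d0:H2→d1:-→d2:-→d3:-→d4:-→d5:-→d6:-→d7:-→d8:-→d9:-→d10:-→d11:-→d12:-→d13:H0→d14:-→d15:-→d16:H2  best=H2
  ? 22.217.173.161  path d0:H2→d1:-→d2:-→d3:-→d4:-→d5:-→d6:-→d7:-→d8:-→d9:-→d10:-→d11:-→d12:-→d13:H0→d14:-→d15:-→d16:H2→d17:-→d18:-→d19:-→d20:-→d21:-→d22:-→d23:-→d24:-→d25:-→d26:-→d27:H2→d28:H0  best=H0
  ? 123.199.98.78  path d0:H2→d1:-→d2:-  best=H2
  add 88.0.0.0/5 -> H0 at depth 5

== LOOKUPS ==
["H0","H0","H0","H0","H0","H0","H0","H0","H0","H2","H0","H2"]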